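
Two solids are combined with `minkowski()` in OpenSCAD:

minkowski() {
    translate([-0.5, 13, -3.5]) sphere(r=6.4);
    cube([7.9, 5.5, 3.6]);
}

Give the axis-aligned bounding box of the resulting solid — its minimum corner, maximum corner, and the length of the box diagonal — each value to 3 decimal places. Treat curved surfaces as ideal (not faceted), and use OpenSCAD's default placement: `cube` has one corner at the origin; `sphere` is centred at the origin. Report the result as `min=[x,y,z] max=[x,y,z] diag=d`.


A = translate([-0.5, 13, -3.5]) sphere(r=6.4) → bbox [-6.9,6.6,-9.9] .. [5.9,19.4,2.9]
B = cube([7.9, 5.5, 3.6]) → bbox [0,0,0] .. [7.9,5.5,3.6]
lo = A.lo+B.lo = [-6.9+0, 6.6+0, -9.9+0] = [-6.900,6.600,-9.900]
hi = A.hi+B.hi = [5.9+7.9, 19.4+5.5, 2.9+3.6] = [13.800,24.900,6.500]
diag = √(20.7²+18.3²+16.4²) = √1032.34 = 32.130

min=[-6.900,6.600,-9.900] max=[13.800,24.900,6.500] diag=32.130


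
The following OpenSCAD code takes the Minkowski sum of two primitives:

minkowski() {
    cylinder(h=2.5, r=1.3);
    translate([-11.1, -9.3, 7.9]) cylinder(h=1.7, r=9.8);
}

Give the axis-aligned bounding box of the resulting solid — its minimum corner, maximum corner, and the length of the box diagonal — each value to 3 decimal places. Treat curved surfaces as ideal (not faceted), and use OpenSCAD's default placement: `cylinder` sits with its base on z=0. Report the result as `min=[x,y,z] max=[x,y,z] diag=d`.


min=[-22.200,-20.400,7.900] max=[0.000,1.800,12.100] diag=31.675

A = translate([-11.1, -9.3, 7.9]) cylinder(h=1.7, r=9.8) → bbox [-20.9,-19.1,7.9] .. [-1.3,0.5,9.6]
B = cylinder(h=2.5, r=1.3) → bbox [-1.3,-1.3,0] .. [1.3,1.3,2.5]
lo = A.lo+B.lo = [-20.9-1.3, -19.1-1.3, 7.9+0] = [-22.200,-20.400,7.900]
hi = A.hi+B.hi = [-1.3+1.3, 0.5+1.3, 9.6+2.5] = [0.000,1.800,12.100]
diag = √(22.2²+22.2²+4.2²) = √1003.32 = 31.675


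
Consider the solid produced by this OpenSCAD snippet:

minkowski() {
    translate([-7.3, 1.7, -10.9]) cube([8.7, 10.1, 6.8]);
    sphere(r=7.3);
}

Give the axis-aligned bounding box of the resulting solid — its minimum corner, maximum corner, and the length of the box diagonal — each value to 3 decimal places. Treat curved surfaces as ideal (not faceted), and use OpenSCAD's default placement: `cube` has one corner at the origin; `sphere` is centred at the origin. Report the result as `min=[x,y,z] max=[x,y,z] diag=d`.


min=[-14.600,-5.600,-18.200] max=[8.700,19.100,3.200] diag=40.137

A = translate([-7.3, 1.7, -10.9]) cube([8.7, 10.1, 6.8]) → bbox [-7.3,1.7,-10.9] .. [1.4,11.8,-4.1]
B = sphere(r=7.3) → bbox [-7.3,-7.3,-7.3] .. [7.3,7.3,7.3]
lo = A.lo+B.lo = [-7.3-7.3, 1.7-7.3, -10.9-7.3] = [-14.600,-5.600,-18.200]
hi = A.hi+B.hi = [1.4+7.3, 11.8+7.3, -4.1+7.3] = [8.700,19.100,3.200]
diag = √(23.3²+24.7²+21.4²) = √1610.94 = 40.137


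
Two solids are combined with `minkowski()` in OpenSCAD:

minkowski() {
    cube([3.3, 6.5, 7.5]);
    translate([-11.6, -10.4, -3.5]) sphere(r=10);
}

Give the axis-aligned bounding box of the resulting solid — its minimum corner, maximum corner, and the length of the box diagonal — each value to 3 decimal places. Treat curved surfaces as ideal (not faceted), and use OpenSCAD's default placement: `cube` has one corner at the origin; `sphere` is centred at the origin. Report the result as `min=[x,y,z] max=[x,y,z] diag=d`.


min=[-21.600,-20.400,-13.500] max=[1.700,6.100,14.000] diag=44.737

A = translate([-11.6, -10.4, -3.5]) sphere(r=10) → bbox [-21.6,-20.4,-13.5] .. [-1.6,-0.4,6.5]
B = cube([3.3, 6.5, 7.5]) → bbox [0,0,0] .. [3.3,6.5,7.5]
lo = A.lo+B.lo = [-21.6+0, -20.4+0, -13.5+0] = [-21.600,-20.400,-13.500]
hi = A.hi+B.hi = [-1.6+3.3, -0.4+6.5, 6.5+7.5] = [1.700,6.100,14.000]
diag = √(23.3²+26.5²+27.5²) = √2001.39 = 44.737


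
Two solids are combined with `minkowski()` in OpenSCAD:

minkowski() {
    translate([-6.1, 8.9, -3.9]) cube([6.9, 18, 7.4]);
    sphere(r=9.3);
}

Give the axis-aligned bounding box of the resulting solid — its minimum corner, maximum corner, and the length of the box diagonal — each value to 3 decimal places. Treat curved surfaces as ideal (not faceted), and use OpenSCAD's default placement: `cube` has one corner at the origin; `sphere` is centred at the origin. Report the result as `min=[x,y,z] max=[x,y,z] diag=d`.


A = translate([-6.1, 8.9, -3.9]) cube([6.9, 18, 7.4]) → bbox [-6.1,8.9,-3.9] .. [0.8,26.9,3.5]
B = sphere(r=9.3) → bbox [-9.3,-9.3,-9.3] .. [9.3,9.3,9.3]
lo = A.lo+B.lo = [-6.1-9.3, 8.9-9.3, -3.9-9.3] = [-15.400,-0.400,-13.200]
hi = A.hi+B.hi = [0.8+9.3, 26.9+9.3, 3.5+9.3] = [10.100,36.200,12.800]
diag = √(25.5²+36.6²+26²) = √2665.81 = 51.631

min=[-15.400,-0.400,-13.200] max=[10.100,36.200,12.800] diag=51.631


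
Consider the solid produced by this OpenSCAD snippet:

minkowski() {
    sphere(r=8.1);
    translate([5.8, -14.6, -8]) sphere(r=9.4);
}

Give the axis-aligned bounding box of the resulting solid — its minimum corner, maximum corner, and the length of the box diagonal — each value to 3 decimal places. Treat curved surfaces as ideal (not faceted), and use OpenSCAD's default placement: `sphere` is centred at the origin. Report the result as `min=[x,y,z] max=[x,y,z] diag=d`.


A = translate([5.8, -14.6, -8]) sphere(r=9.4) → bbox [-3.6,-24,-17.4] .. [15.2,-5.2,1.4]
B = sphere(r=8.1) → bbox [-8.1,-8.1,-8.1] .. [8.1,8.1,8.1]
lo = A.lo+B.lo = [-3.6-8.1, -24-8.1, -17.4-8.1] = [-11.700,-32.100,-25.500]
hi = A.hi+B.hi = [15.2+8.1, -5.2+8.1, 1.4+8.1] = [23.300,2.900,9.500]
diag = √(35²+35²+35²) = √3675 = 60.622

min=[-11.700,-32.100,-25.500] max=[23.300,2.900,9.500] diag=60.622


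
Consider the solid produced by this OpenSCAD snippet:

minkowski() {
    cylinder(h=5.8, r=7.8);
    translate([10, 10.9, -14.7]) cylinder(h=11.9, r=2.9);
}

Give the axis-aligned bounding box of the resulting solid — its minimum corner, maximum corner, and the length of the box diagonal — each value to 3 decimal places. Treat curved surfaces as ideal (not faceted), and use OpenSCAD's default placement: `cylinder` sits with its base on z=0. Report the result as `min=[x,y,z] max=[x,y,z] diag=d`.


min=[-0.700,0.200,-14.700] max=[20.700,21.600,3.000] diag=35.060

A = translate([10, 10.9, -14.7]) cylinder(h=11.9, r=2.9) → bbox [7.1,8,-14.7] .. [12.9,13.8,-2.8]
B = cylinder(h=5.8, r=7.8) → bbox [-7.8,-7.8,0] .. [7.8,7.8,5.8]
lo = A.lo+B.lo = [7.1-7.8, 8-7.8, -14.7+0] = [-0.700,0.200,-14.700]
hi = A.hi+B.hi = [12.9+7.8, 13.8+7.8, -2.8+5.8] = [20.700,21.600,3.000]
diag = √(21.4²+21.4²+17.7²) = √1229.21 = 35.060


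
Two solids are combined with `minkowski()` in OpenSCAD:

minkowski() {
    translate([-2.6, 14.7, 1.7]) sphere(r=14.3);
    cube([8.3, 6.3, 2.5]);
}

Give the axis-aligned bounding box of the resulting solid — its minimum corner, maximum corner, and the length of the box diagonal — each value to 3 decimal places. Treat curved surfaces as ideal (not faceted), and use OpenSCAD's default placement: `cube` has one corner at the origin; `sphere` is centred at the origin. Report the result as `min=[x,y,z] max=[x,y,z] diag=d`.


A = translate([-2.6, 14.7, 1.7]) sphere(r=14.3) → bbox [-16.9,0.4,-12.6] .. [11.7,29,16]
B = cube([8.3, 6.3, 2.5]) → bbox [0,0,0] .. [8.3,6.3,2.5]
lo = A.lo+B.lo = [-16.9+0, 0.4+0, -12.6+0] = [-16.900,0.400,-12.600]
hi = A.hi+B.hi = [11.7+8.3, 29+6.3, 16+2.5] = [20.000,35.300,18.500]
diag = √(36.9²+34.9²+31.1²) = √3546.83 = 59.555

min=[-16.900,0.400,-12.600] max=[20.000,35.300,18.500] diag=59.555


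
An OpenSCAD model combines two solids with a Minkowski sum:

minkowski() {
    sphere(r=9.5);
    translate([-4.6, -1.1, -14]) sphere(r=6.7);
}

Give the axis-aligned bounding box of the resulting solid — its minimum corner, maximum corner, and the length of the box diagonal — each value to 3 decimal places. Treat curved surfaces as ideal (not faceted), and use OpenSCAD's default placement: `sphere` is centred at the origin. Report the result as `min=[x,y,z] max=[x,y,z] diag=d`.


min=[-20.800,-17.300,-30.200] max=[11.600,15.100,2.200] diag=56.118

A = translate([-4.6, -1.1, -14]) sphere(r=6.7) → bbox [-11.3,-7.8,-20.7] .. [2.1,5.6,-7.3]
B = sphere(r=9.5) → bbox [-9.5,-9.5,-9.5] .. [9.5,9.5,9.5]
lo = A.lo+B.lo = [-11.3-9.5, -7.8-9.5, -20.7-9.5] = [-20.800,-17.300,-30.200]
hi = A.hi+B.hi = [2.1+9.5, 5.6+9.5, -7.3+9.5] = [11.600,15.100,2.200]
diag = √(32.4²+32.4²+32.4²) = √3149.28 = 56.118


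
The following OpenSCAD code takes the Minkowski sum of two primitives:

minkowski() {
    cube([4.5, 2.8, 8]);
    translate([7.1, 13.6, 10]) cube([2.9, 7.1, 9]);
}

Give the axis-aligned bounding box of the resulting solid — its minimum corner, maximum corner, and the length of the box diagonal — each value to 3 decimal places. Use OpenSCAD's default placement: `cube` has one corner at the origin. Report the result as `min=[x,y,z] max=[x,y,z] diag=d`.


min=[7.100,13.600,10.000] max=[14.500,23.500,27.000] diag=21.018

A = translate([7.1, 13.6, 10]) cube([2.9, 7.1, 9]) → bbox [7.1,13.6,10] .. [10,20.7,19]
B = cube([4.5, 2.8, 8]) → bbox [0,0,0] .. [4.5,2.8,8]
lo = A.lo+B.lo = [7.1+0, 13.6+0, 10+0] = [7.100,13.600,10.000]
hi = A.hi+B.hi = [10+4.5, 20.7+2.8, 19+8] = [14.500,23.500,27.000]
diag = √(7.4²+9.9²+17²) = √441.77 = 21.018


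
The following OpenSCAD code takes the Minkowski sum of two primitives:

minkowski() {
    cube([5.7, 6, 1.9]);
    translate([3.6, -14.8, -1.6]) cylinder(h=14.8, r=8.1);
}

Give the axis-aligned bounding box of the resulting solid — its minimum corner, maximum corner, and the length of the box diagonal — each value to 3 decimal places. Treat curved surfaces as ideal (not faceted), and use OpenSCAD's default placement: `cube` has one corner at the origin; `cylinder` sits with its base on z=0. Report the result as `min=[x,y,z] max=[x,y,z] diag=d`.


A = translate([3.6, -14.8, -1.6]) cylinder(h=14.8, r=8.1) → bbox [-4.5,-22.9,-1.6] .. [11.7,-6.7,13.2]
B = cube([5.7, 6, 1.9]) → bbox [0,0,0] .. [5.7,6,1.9]
lo = A.lo+B.lo = [-4.5+0, -22.9+0, -1.6+0] = [-4.500,-22.900,-1.600]
hi = A.hi+B.hi = [11.7+5.7, -6.7+6, 13.2+1.9] = [17.400,-0.700,15.100]
diag = √(21.9²+22.2²+16.7²) = √1251.34 = 35.374

min=[-4.500,-22.900,-1.600] max=[17.400,-0.700,15.100] diag=35.374


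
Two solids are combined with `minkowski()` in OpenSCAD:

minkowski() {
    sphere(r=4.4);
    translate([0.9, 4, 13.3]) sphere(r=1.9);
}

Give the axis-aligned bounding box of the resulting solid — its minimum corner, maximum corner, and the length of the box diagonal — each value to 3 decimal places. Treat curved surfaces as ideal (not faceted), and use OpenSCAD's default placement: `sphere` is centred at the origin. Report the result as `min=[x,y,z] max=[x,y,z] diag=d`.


A = translate([0.9, 4, 13.3]) sphere(r=1.9) → bbox [-1,2.1,11.4] .. [2.8,5.9,15.2]
B = sphere(r=4.4) → bbox [-4.4,-4.4,-4.4] .. [4.4,4.4,4.4]
lo = A.lo+B.lo = [-1-4.4, 2.1-4.4, 11.4-4.4] = [-5.400,-2.300,7.000]
hi = A.hi+B.hi = [2.8+4.4, 5.9+4.4, 15.2+4.4] = [7.200,10.300,19.600]
diag = √(12.6²+12.6²+12.6²) = √476.28 = 21.824

min=[-5.400,-2.300,7.000] max=[7.200,10.300,19.600] diag=21.824


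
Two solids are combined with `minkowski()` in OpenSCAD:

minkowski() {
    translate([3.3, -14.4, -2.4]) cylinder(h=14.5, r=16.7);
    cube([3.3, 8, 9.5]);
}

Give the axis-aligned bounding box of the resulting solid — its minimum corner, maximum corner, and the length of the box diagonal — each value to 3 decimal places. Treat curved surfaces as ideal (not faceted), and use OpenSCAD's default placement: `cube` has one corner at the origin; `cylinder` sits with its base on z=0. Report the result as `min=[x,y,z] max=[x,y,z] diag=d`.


min=[-13.400,-31.100,-2.400] max=[23.300,10.300,21.600] diag=60.306

A = translate([3.3, -14.4, -2.4]) cylinder(h=14.5, r=16.7) → bbox [-13.4,-31.1,-2.4] .. [20,2.3,12.1]
B = cube([3.3, 8, 9.5]) → bbox [0,0,0] .. [3.3,8,9.5]
lo = A.lo+B.lo = [-13.4+0, -31.1+0, -2.4+0] = [-13.400,-31.100,-2.400]
hi = A.hi+B.hi = [20+3.3, 2.3+8, 12.1+9.5] = [23.300,10.300,21.600]
diag = √(36.7²+41.4²+24²) = √3636.85 = 60.306


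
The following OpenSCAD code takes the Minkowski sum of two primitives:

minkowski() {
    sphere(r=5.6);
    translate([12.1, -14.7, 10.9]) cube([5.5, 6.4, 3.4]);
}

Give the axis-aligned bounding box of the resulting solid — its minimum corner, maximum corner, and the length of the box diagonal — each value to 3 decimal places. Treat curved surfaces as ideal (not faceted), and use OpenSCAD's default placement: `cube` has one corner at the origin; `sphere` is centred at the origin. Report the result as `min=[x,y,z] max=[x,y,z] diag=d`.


A = translate([12.1, -14.7, 10.9]) cube([5.5, 6.4, 3.4]) → bbox [12.1,-14.7,10.9] .. [17.6,-8.3,14.3]
B = sphere(r=5.6) → bbox [-5.6,-5.6,-5.6] .. [5.6,5.6,5.6]
lo = A.lo+B.lo = [12.1-5.6, -14.7-5.6, 10.9-5.6] = [6.500,-20.300,5.300]
hi = A.hi+B.hi = [17.6+5.6, -8.3+5.6, 14.3+5.6] = [23.200,-2.700,19.900]
diag = √(16.7²+17.6²+14.6²) = √801.81 = 28.316

min=[6.500,-20.300,5.300] max=[23.200,-2.700,19.900] diag=28.316


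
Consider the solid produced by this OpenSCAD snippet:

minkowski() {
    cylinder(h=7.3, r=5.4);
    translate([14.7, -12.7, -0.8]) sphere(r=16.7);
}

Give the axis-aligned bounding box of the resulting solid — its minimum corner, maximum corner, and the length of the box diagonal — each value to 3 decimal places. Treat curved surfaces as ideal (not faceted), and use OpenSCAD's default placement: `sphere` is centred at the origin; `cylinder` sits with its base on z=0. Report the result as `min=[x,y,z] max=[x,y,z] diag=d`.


min=[-7.400,-34.800,-17.500] max=[36.800,9.400,23.200] diag=74.591

A = translate([14.7, -12.7, -0.8]) sphere(r=16.7) → bbox [-2,-29.4,-17.5] .. [31.4,4,15.9]
B = cylinder(h=7.3, r=5.4) → bbox [-5.4,-5.4,0] .. [5.4,5.4,7.3]
lo = A.lo+B.lo = [-2-5.4, -29.4-5.4, -17.5+0] = [-7.400,-34.800,-17.500]
hi = A.hi+B.hi = [31.4+5.4, 4+5.4, 15.9+7.3] = [36.800,9.400,23.200]
diag = √(44.2²+44.2²+40.7²) = √5563.77 = 74.591


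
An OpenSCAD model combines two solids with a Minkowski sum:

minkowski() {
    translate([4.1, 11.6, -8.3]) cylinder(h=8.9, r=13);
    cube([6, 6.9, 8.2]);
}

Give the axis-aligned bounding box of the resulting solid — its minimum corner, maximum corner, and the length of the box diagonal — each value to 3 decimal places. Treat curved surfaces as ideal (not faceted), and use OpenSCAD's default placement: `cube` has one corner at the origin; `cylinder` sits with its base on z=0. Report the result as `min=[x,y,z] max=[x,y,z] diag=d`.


A = translate([4.1, 11.6, -8.3]) cylinder(h=8.9, r=13) → bbox [-8.9,-1.4,-8.3] .. [17.1,24.6,0.6]
B = cube([6, 6.9, 8.2]) → bbox [0,0,0] .. [6,6.9,8.2]
lo = A.lo+B.lo = [-8.9+0, -1.4+0, -8.3+0] = [-8.900,-1.400,-8.300]
hi = A.hi+B.hi = [17.1+6, 24.6+6.9, 0.6+8.2] = [23.100,31.500,8.800]
diag = √(32²+32.9²+17.1²) = √2398.82 = 48.978

min=[-8.900,-1.400,-8.300] max=[23.100,31.500,8.800] diag=48.978


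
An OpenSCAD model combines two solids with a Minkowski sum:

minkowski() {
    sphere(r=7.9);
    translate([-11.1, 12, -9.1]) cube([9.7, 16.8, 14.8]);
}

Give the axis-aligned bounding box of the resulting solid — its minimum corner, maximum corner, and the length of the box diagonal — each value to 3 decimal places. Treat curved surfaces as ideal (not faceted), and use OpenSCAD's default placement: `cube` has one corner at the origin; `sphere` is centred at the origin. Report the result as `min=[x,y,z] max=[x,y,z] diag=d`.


A = translate([-11.1, 12, -9.1]) cube([9.7, 16.8, 14.8]) → bbox [-11.1,12,-9.1] .. [-1.4,28.8,5.7]
B = sphere(r=7.9) → bbox [-7.9,-7.9,-7.9] .. [7.9,7.9,7.9]
lo = A.lo+B.lo = [-11.1-7.9, 12-7.9, -9.1-7.9] = [-19.000,4.100,-17.000]
hi = A.hi+B.hi = [-1.4+7.9, 28.8+7.9, 5.7+7.9] = [6.500,36.700,13.600]
diag = √(25.5²+32.6²+30.6²) = √2649.37 = 51.472

min=[-19.000,4.100,-17.000] max=[6.500,36.700,13.600] diag=51.472


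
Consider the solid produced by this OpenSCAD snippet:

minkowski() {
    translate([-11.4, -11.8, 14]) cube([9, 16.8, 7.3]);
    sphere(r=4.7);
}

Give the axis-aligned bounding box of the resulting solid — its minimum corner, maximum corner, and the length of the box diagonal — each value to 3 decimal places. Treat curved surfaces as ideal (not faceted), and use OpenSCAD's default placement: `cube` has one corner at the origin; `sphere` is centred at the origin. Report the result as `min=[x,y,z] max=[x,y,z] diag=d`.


A = translate([-11.4, -11.8, 14]) cube([9, 16.8, 7.3]) → bbox [-11.4,-11.8,14] .. [-2.4,5,21.3]
B = sphere(r=4.7) → bbox [-4.7,-4.7,-4.7] .. [4.7,4.7,4.7]
lo = A.lo+B.lo = [-11.4-4.7, -11.8-4.7, 14-4.7] = [-16.100,-16.500,9.300]
hi = A.hi+B.hi = [-2.4+4.7, 5+4.7, 21.3+4.7] = [2.300,9.700,26.000]
diag = √(18.4²+26.2²+16.7²) = √1303.89 = 36.109

min=[-16.100,-16.500,9.300] max=[2.300,9.700,26.000] diag=36.109


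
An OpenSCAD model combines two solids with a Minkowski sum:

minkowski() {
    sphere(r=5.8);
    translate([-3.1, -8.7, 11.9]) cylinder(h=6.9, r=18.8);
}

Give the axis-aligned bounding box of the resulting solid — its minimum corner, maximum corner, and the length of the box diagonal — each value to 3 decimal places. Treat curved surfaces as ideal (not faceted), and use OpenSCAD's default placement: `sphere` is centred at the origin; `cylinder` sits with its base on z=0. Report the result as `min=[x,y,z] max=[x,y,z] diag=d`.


min=[-27.700,-33.300,6.100] max=[21.500,15.900,24.600] diag=71.997

A = translate([-3.1, -8.7, 11.9]) cylinder(h=6.9, r=18.8) → bbox [-21.9,-27.5,11.9] .. [15.7,10.1,18.8]
B = sphere(r=5.8) → bbox [-5.8,-5.8,-5.8] .. [5.8,5.8,5.8]
lo = A.lo+B.lo = [-21.9-5.8, -27.5-5.8, 11.9-5.8] = [-27.700,-33.300,6.100]
hi = A.hi+B.hi = [15.7+5.8, 10.1+5.8, 18.8+5.8] = [21.500,15.900,24.600]
diag = √(49.2²+49.2²+18.5²) = √5183.53 = 71.997


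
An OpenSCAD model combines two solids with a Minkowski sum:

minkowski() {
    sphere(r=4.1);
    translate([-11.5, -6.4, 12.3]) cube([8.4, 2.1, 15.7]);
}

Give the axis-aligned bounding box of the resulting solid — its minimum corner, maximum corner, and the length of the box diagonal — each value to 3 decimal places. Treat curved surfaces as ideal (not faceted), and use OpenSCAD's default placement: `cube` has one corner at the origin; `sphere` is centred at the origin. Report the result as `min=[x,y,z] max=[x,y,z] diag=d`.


min=[-15.600,-10.500,8.200] max=[1.000,-0.200,32.100] diag=30.868

A = translate([-11.5, -6.4, 12.3]) cube([8.4, 2.1, 15.7]) → bbox [-11.5,-6.4,12.3] .. [-3.1,-4.3,28]
B = sphere(r=4.1) → bbox [-4.1,-4.1,-4.1] .. [4.1,4.1,4.1]
lo = A.lo+B.lo = [-11.5-4.1, -6.4-4.1, 12.3-4.1] = [-15.600,-10.500,8.200]
hi = A.hi+B.hi = [-3.1+4.1, -4.3+4.1, 28+4.1] = [1.000,-0.200,32.100]
diag = √(16.6²+10.3²+23.9²) = √952.86 = 30.868


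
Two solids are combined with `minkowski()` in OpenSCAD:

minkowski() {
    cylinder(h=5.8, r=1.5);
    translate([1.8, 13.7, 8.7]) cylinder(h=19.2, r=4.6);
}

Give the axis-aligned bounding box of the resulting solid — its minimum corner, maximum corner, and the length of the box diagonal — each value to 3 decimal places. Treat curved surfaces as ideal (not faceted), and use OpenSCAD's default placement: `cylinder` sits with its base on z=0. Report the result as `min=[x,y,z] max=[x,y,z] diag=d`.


min=[-4.300,7.600,8.700] max=[7.900,19.800,33.700] diag=30.376

A = translate([1.8, 13.7, 8.7]) cylinder(h=19.2, r=4.6) → bbox [-2.8,9.1,8.7] .. [6.4,18.3,27.9]
B = cylinder(h=5.8, r=1.5) → bbox [-1.5,-1.5,0] .. [1.5,1.5,5.8]
lo = A.lo+B.lo = [-2.8-1.5, 9.1-1.5, 8.7+0] = [-4.300,7.600,8.700]
hi = A.hi+B.hi = [6.4+1.5, 18.3+1.5, 27.9+5.8] = [7.900,19.800,33.700]
diag = √(12.2²+12.2²+25²) = √922.68 = 30.376


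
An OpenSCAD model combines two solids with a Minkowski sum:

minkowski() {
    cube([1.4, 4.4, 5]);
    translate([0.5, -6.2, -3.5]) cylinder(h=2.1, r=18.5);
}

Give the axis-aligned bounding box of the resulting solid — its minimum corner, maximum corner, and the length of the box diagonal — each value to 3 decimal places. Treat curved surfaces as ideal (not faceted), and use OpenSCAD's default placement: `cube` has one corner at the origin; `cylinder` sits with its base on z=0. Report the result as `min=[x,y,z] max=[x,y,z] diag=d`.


A = translate([0.5, -6.2, -3.5]) cylinder(h=2.1, r=18.5) → bbox [-18,-24.7,-3.5] .. [19,12.3,-1.4]
B = cube([1.4, 4.4, 5]) → bbox [0,0,0] .. [1.4,4.4,5]
lo = A.lo+B.lo = [-18+0, -24.7+0, -3.5+0] = [-18.000,-24.700,-3.500]
hi = A.hi+B.hi = [19+1.4, 12.3+4.4, -1.4+5] = [20.400,16.700,3.600]
diag = √(38.4²+41.4²+7.1²) = √3238.93 = 56.912

min=[-18.000,-24.700,-3.500] max=[20.400,16.700,3.600] diag=56.912


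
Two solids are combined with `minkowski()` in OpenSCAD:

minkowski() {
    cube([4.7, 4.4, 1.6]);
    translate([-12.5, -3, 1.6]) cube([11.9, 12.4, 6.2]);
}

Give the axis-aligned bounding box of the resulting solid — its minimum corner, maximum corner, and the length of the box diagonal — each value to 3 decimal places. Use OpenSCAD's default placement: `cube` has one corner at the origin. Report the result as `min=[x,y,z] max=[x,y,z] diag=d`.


A = translate([-12.5, -3, 1.6]) cube([11.9, 12.4, 6.2]) → bbox [-12.5,-3,1.6] .. [-0.6,9.4,7.8]
B = cube([4.7, 4.4, 1.6]) → bbox [0,0,0] .. [4.7,4.4,1.6]
lo = A.lo+B.lo = [-12.5+0, -3+0, 1.6+0] = [-12.500,-3.000,1.600]
hi = A.hi+B.hi = [-0.6+4.7, 9.4+4.4, 7.8+1.6] = [4.100,13.800,9.400]
diag = √(16.6²+16.8²+7.8²) = √618.64 = 24.872

min=[-12.500,-3.000,1.600] max=[4.100,13.800,9.400] diag=24.872


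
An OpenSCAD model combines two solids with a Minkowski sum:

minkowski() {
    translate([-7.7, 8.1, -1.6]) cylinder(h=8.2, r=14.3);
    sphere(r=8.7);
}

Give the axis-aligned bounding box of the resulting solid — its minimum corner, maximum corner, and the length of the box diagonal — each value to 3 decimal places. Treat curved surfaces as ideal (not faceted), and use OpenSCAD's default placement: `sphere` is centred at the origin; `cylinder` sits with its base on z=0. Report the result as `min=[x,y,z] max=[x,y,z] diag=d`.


min=[-30.700,-14.900,-10.300] max=[15.300,31.100,15.300] diag=69.910

A = translate([-7.7, 8.1, -1.6]) cylinder(h=8.2, r=14.3) → bbox [-22,-6.2,-1.6] .. [6.6,22.4,6.6]
B = sphere(r=8.7) → bbox [-8.7,-8.7,-8.7] .. [8.7,8.7,8.7]
lo = A.lo+B.lo = [-22-8.7, -6.2-8.7, -1.6-8.7] = [-30.700,-14.900,-10.300]
hi = A.hi+B.hi = [6.6+8.7, 22.4+8.7, 6.6+8.7] = [15.300,31.100,15.300]
diag = √(46²+46²+25.6²) = √4887.36 = 69.910


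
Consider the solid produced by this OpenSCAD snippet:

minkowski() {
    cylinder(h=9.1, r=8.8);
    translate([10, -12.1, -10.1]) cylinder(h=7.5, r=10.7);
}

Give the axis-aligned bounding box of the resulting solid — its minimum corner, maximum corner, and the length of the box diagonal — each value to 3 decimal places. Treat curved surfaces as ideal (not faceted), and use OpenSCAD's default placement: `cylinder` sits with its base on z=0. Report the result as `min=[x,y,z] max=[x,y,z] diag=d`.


A = translate([10, -12.1, -10.1]) cylinder(h=7.5, r=10.7) → bbox [-0.7,-22.8,-10.1] .. [20.7,-1.4,-2.6]
B = cylinder(h=9.1, r=8.8) → bbox [-8.8,-8.8,0] .. [8.8,8.8,9.1]
lo = A.lo+B.lo = [-0.7-8.8, -22.8-8.8, -10.1+0] = [-9.500,-31.600,-10.100]
hi = A.hi+B.hi = [20.7+8.8, -1.4+8.8, -2.6+9.1] = [29.500,7.400,6.500]
diag = √(39²+39²+16.6²) = √3317.56 = 57.598

min=[-9.500,-31.600,-10.100] max=[29.500,7.400,6.500] diag=57.598


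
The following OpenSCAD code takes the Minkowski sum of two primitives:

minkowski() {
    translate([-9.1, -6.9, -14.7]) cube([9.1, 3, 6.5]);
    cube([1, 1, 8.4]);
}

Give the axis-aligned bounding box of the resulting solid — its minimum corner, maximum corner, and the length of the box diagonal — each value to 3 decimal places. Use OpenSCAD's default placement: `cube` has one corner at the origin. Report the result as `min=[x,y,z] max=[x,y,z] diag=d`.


A = translate([-9.1, -6.9, -14.7]) cube([9.1, 3, 6.5]) → bbox [-9.1,-6.9,-14.7] .. [0,-3.9,-8.2]
B = cube([1, 1, 8.4]) → bbox [0,0,0] .. [1,1,8.4]
lo = A.lo+B.lo = [-9.1+0, -6.9+0, -14.7+0] = [-9.100,-6.900,-14.700]
hi = A.hi+B.hi = [0+1, -3.9+1, -8.2+8.4] = [1.000,-2.900,0.200]
diag = √(10.1²+4²+14.9²) = √340.02 = 18.440

min=[-9.100,-6.900,-14.700] max=[1.000,-2.900,0.200] diag=18.440


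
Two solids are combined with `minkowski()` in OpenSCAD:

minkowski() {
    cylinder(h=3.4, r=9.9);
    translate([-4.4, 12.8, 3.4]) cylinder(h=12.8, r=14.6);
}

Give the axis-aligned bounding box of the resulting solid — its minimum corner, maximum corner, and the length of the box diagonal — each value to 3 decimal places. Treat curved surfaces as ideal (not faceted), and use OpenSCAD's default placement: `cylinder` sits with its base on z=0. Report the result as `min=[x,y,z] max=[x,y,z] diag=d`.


min=[-28.900,-11.700,3.400] max=[20.100,37.300,19.600] diag=71.165

A = translate([-4.4, 12.8, 3.4]) cylinder(h=12.8, r=14.6) → bbox [-19,-1.8,3.4] .. [10.2,27.4,16.2]
B = cylinder(h=3.4, r=9.9) → bbox [-9.9,-9.9,0] .. [9.9,9.9,3.4]
lo = A.lo+B.lo = [-19-9.9, -1.8-9.9, 3.4+0] = [-28.900,-11.700,3.400]
hi = A.hi+B.hi = [10.2+9.9, 27.4+9.9, 16.2+3.4] = [20.100,37.300,19.600]
diag = √(49²+49²+16.2²) = √5064.44 = 71.165


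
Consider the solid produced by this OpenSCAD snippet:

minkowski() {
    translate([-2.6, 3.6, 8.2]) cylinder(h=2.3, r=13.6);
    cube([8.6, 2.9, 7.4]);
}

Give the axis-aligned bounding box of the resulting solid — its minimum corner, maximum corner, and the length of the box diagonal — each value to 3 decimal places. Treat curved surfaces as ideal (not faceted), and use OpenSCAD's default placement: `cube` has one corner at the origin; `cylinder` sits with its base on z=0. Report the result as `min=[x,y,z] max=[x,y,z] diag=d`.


A = translate([-2.6, 3.6, 8.2]) cylinder(h=2.3, r=13.6) → bbox [-16.2,-10,8.2] .. [11,17.2,10.5]
B = cube([8.6, 2.9, 7.4]) → bbox [0,0,0] .. [8.6,2.9,7.4]
lo = A.lo+B.lo = [-16.2+0, -10+0, 8.2+0] = [-16.200,-10.000,8.200]
hi = A.hi+B.hi = [11+8.6, 17.2+2.9, 10.5+7.4] = [19.600,20.100,17.900]
diag = √(35.8²+30.1²+9.7²) = √2281.74 = 47.768

min=[-16.200,-10.000,8.200] max=[19.600,20.100,17.900] diag=47.768


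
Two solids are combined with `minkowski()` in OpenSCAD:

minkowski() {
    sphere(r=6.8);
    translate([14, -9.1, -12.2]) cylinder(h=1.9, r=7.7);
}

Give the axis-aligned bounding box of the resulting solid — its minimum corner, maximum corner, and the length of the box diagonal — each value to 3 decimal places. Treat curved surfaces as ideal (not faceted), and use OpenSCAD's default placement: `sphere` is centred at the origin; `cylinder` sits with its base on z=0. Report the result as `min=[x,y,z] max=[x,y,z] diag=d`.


min=[-0.500,-23.600,-19.000] max=[28.500,5.400,-3.500] diag=43.843

A = translate([14, -9.1, -12.2]) cylinder(h=1.9, r=7.7) → bbox [6.3,-16.8,-12.2] .. [21.7,-1.4,-10.3]
B = sphere(r=6.8) → bbox [-6.8,-6.8,-6.8] .. [6.8,6.8,6.8]
lo = A.lo+B.lo = [6.3-6.8, -16.8-6.8, -12.2-6.8] = [-0.500,-23.600,-19.000]
hi = A.hi+B.hi = [21.7+6.8, -1.4+6.8, -10.3+6.8] = [28.500,5.400,-3.500]
diag = √(29²+29²+15.5²) = √1922.25 = 43.843


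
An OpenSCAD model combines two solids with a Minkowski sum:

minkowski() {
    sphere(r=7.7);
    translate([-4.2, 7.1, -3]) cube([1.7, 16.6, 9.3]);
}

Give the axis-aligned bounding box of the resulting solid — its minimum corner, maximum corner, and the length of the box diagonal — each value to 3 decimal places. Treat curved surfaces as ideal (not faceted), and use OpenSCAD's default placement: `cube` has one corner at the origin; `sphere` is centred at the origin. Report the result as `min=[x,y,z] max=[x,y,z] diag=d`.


A = translate([-4.2, 7.1, -3]) cube([1.7, 16.6, 9.3]) → bbox [-4.2,7.1,-3] .. [-2.5,23.7,6.3]
B = sphere(r=7.7) → bbox [-7.7,-7.7,-7.7] .. [7.7,7.7,7.7]
lo = A.lo+B.lo = [-4.2-7.7, 7.1-7.7, -3-7.7] = [-11.900,-0.600,-10.700]
hi = A.hi+B.hi = [-2.5+7.7, 23.7+7.7, 6.3+7.7] = [5.200,31.400,14.000]
diag = √(17.1²+32²+24.7²) = √1926.5 = 43.892

min=[-11.900,-0.600,-10.700] max=[5.200,31.400,14.000] diag=43.892


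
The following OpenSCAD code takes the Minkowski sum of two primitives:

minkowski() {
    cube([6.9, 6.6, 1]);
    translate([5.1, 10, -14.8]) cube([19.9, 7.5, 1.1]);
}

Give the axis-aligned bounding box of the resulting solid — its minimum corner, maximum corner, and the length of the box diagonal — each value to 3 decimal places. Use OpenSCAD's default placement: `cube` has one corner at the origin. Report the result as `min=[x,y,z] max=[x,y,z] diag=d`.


min=[5.100,10.000,-14.800] max=[31.900,24.100,-12.700] diag=30.356

A = translate([5.1, 10, -14.8]) cube([19.9, 7.5, 1.1]) → bbox [5.1,10,-14.8] .. [25,17.5,-13.7]
B = cube([6.9, 6.6, 1]) → bbox [0,0,0] .. [6.9,6.6,1]
lo = A.lo+B.lo = [5.1+0, 10+0, -14.8+0] = [5.100,10.000,-14.800]
hi = A.hi+B.hi = [25+6.9, 17.5+6.6, -13.7+1] = [31.900,24.100,-12.700]
diag = √(26.8²+14.1²+2.1²) = √921.46 = 30.356


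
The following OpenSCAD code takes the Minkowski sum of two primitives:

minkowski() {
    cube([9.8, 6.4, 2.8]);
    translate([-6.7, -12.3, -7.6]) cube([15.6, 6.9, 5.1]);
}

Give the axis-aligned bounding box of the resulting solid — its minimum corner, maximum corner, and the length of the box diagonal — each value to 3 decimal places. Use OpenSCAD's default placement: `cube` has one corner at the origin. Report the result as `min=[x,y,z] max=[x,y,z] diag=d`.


A = translate([-6.7, -12.3, -7.6]) cube([15.6, 6.9, 5.1]) → bbox [-6.7,-12.3,-7.6] .. [8.9,-5.4,-2.5]
B = cube([9.8, 6.4, 2.8]) → bbox [0,0,0] .. [9.8,6.4,2.8]
lo = A.lo+B.lo = [-6.7+0, -12.3+0, -7.6+0] = [-6.700,-12.300,-7.600]
hi = A.hi+B.hi = [8.9+9.8, -5.4+6.4, -2.5+2.8] = [18.700,1.000,0.300]
diag = √(25.4²+13.3²+7.9²) = √884.46 = 29.740

min=[-6.700,-12.300,-7.600] max=[18.700,1.000,0.300] diag=29.740


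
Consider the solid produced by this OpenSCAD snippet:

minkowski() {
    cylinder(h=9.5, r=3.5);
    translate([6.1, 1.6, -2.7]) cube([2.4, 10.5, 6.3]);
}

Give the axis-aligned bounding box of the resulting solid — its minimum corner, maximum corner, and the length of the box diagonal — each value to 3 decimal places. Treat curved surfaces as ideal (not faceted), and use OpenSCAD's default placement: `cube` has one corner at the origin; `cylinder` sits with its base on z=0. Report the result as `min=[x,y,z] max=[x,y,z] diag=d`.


A = translate([6.1, 1.6, -2.7]) cube([2.4, 10.5, 6.3]) → bbox [6.1,1.6,-2.7] .. [8.5,12.1,3.6]
B = cylinder(h=9.5, r=3.5) → bbox [-3.5,-3.5,0] .. [3.5,3.5,9.5]
lo = A.lo+B.lo = [6.1-3.5, 1.6-3.5, -2.7+0] = [2.600,-1.900,-2.700]
hi = A.hi+B.hi = [8.5+3.5, 12.1+3.5, 3.6+9.5] = [12.000,15.600,13.100]
diag = √(9.4²+17.5²+15.8²) = √644.25 = 25.382

min=[2.600,-1.900,-2.700] max=[12.000,15.600,13.100] diag=25.382


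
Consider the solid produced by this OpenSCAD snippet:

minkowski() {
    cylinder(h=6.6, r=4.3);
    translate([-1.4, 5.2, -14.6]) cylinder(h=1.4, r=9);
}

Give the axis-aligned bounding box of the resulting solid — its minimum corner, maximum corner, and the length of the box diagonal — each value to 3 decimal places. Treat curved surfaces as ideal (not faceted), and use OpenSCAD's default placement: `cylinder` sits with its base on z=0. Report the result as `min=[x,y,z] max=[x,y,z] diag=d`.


min=[-14.700,-8.100,-14.600] max=[11.900,18.500,-6.600] diag=38.459

A = translate([-1.4, 5.2, -14.6]) cylinder(h=1.4, r=9) → bbox [-10.4,-3.8,-14.6] .. [7.6,14.2,-13.2]
B = cylinder(h=6.6, r=4.3) → bbox [-4.3,-4.3,0] .. [4.3,4.3,6.6]
lo = A.lo+B.lo = [-10.4-4.3, -3.8-4.3, -14.6+0] = [-14.700,-8.100,-14.600]
hi = A.hi+B.hi = [7.6+4.3, 14.2+4.3, -13.2+6.6] = [11.900,18.500,-6.600]
diag = √(26.6²+26.6²+8²) = √1479.12 = 38.459


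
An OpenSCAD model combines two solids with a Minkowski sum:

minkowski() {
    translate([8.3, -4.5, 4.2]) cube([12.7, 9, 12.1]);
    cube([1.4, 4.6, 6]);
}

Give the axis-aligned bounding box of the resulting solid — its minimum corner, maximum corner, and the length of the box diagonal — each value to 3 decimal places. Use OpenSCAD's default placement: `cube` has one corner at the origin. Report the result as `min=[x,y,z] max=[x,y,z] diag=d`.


min=[8.300,-4.500,4.200] max=[22.400,9.100,22.300] diag=26.672

A = translate([8.3, -4.5, 4.2]) cube([12.7, 9, 12.1]) → bbox [8.3,-4.5,4.2] .. [21,4.5,16.3]
B = cube([1.4, 4.6, 6]) → bbox [0,0,0] .. [1.4,4.6,6]
lo = A.lo+B.lo = [8.3+0, -4.5+0, 4.2+0] = [8.300,-4.500,4.200]
hi = A.hi+B.hi = [21+1.4, 4.5+4.6, 16.3+6] = [22.400,9.100,22.300]
diag = √(14.1²+13.6²+18.1²) = √711.38 = 26.672


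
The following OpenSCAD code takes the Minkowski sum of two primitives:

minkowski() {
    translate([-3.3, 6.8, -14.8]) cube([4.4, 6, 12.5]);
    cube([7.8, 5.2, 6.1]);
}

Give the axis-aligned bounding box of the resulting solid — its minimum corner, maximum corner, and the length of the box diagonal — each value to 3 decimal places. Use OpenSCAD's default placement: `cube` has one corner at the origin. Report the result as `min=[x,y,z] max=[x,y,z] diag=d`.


A = translate([-3.3, 6.8, -14.8]) cube([4.4, 6, 12.5]) → bbox [-3.3,6.8,-14.8] .. [1.1,12.8,-2.3]
B = cube([7.8, 5.2, 6.1]) → bbox [0,0,0] .. [7.8,5.2,6.1]
lo = A.lo+B.lo = [-3.3+0, 6.8+0, -14.8+0] = [-3.300,6.800,-14.800]
hi = A.hi+B.hi = [1.1+7.8, 12.8+5.2, -2.3+6.1] = [8.900,18.000,3.800]
diag = √(12.2²+11.2²+18.6²) = √620.24 = 24.905

min=[-3.300,6.800,-14.800] max=[8.900,18.000,3.800] diag=24.905


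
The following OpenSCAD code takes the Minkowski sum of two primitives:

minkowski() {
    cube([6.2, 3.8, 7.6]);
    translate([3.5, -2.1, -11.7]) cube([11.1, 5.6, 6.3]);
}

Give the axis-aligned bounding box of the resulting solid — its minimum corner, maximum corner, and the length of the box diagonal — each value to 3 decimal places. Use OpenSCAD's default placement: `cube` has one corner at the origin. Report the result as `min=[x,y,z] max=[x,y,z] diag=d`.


min=[3.500,-2.100,-11.700] max=[20.800,7.300,2.200] diag=24.101

A = translate([3.5, -2.1, -11.7]) cube([11.1, 5.6, 6.3]) → bbox [3.5,-2.1,-11.7] .. [14.6,3.5,-5.4]
B = cube([6.2, 3.8, 7.6]) → bbox [0,0,0] .. [6.2,3.8,7.6]
lo = A.lo+B.lo = [3.5+0, -2.1+0, -11.7+0] = [3.500,-2.100,-11.700]
hi = A.hi+B.hi = [14.6+6.2, 3.5+3.8, -5.4+7.6] = [20.800,7.300,2.200]
diag = √(17.3²+9.4²+13.9²) = √580.86 = 24.101


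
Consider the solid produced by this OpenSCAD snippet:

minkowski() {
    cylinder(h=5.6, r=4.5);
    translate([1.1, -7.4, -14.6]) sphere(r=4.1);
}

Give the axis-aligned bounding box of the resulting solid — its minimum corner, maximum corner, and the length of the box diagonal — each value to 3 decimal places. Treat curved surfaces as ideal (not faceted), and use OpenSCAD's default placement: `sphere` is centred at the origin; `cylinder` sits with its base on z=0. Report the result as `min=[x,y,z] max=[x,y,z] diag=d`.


A = translate([1.1, -7.4, -14.6]) sphere(r=4.1) → bbox [-3,-11.5,-18.7] .. [5.2,-3.3,-10.5]
B = cylinder(h=5.6, r=4.5) → bbox [-4.5,-4.5,0] .. [4.5,4.5,5.6]
lo = A.lo+B.lo = [-3-4.5, -11.5-4.5, -18.7+0] = [-7.500,-16.000,-18.700]
hi = A.hi+B.hi = [5.2+4.5, -3.3+4.5, -10.5+5.6] = [9.700,1.200,-4.900]
diag = √(17.2²+17.2²+13.8²) = √782.12 = 27.966

min=[-7.500,-16.000,-18.700] max=[9.700,1.200,-4.900] diag=27.966


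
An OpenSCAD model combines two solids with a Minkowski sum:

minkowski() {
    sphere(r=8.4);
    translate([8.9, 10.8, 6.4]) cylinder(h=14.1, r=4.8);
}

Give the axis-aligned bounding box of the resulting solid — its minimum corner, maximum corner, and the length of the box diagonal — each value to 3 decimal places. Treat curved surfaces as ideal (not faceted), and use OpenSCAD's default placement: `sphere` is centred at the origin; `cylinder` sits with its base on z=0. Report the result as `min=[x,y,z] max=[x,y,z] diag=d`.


min=[-4.300,-2.400,-2.000] max=[22.100,24.000,28.900] diag=48.464

A = translate([8.9, 10.8, 6.4]) cylinder(h=14.1, r=4.8) → bbox [4.1,6,6.4] .. [13.7,15.6,20.5]
B = sphere(r=8.4) → bbox [-8.4,-8.4,-8.4] .. [8.4,8.4,8.4]
lo = A.lo+B.lo = [4.1-8.4, 6-8.4, 6.4-8.4] = [-4.300,-2.400,-2.000]
hi = A.hi+B.hi = [13.7+8.4, 15.6+8.4, 20.5+8.4] = [22.100,24.000,28.900]
diag = √(26.4²+26.4²+30.9²) = √2348.73 = 48.464


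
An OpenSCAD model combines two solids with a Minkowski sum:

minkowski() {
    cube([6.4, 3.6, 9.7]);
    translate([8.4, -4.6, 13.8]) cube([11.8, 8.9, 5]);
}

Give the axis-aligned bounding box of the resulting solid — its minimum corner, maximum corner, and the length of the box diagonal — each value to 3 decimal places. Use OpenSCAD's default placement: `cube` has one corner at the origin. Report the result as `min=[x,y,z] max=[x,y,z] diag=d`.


A = translate([8.4, -4.6, 13.8]) cube([11.8, 8.9, 5]) → bbox [8.4,-4.6,13.8] .. [20.2,4.3,18.8]
B = cube([6.4, 3.6, 9.7]) → bbox [0,0,0] .. [6.4,3.6,9.7]
lo = A.lo+B.lo = [8.4+0, -4.6+0, 13.8+0] = [8.400,-4.600,13.800]
hi = A.hi+B.hi = [20.2+6.4, 4.3+3.6, 18.8+9.7] = [26.600,7.900,28.500]
diag = √(18.2²+12.5²+14.7²) = √703.58 = 26.525

min=[8.400,-4.600,13.800] max=[26.600,7.900,28.500] diag=26.525


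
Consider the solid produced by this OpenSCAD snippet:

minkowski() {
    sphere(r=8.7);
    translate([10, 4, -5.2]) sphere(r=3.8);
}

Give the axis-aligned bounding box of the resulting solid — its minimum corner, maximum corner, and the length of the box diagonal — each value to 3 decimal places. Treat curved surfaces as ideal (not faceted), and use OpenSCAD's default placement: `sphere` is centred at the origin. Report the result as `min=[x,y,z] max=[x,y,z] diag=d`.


A = translate([10, 4, -5.2]) sphere(r=3.8) → bbox [6.2,0.2,-9] .. [13.8,7.8,-1.4]
B = sphere(r=8.7) → bbox [-8.7,-8.7,-8.7] .. [8.7,8.7,8.7]
lo = A.lo+B.lo = [6.2-8.7, 0.2-8.7, -9-8.7] = [-2.500,-8.500,-17.700]
hi = A.hi+B.hi = [13.8+8.7, 7.8+8.7, -1.4+8.7] = [22.500,16.500,7.300]
diag = √(25²+25²+25²) = √1875 = 43.301

min=[-2.500,-8.500,-17.700] max=[22.500,16.500,7.300] diag=43.301


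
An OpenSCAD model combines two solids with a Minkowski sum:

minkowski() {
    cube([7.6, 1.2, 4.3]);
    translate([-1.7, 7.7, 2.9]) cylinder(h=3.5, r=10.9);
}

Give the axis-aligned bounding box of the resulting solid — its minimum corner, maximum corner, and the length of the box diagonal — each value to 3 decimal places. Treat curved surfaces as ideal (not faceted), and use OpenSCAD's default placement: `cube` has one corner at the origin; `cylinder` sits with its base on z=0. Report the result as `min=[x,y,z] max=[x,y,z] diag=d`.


min=[-12.600,-3.200,2.900] max=[16.800,19.800,10.700] diag=38.134

A = translate([-1.7, 7.7, 2.9]) cylinder(h=3.5, r=10.9) → bbox [-12.6,-3.2,2.9] .. [9.2,18.6,6.4]
B = cube([7.6, 1.2, 4.3]) → bbox [0,0,0] .. [7.6,1.2,4.3]
lo = A.lo+B.lo = [-12.6+0, -3.2+0, 2.9+0] = [-12.600,-3.200,2.900]
hi = A.hi+B.hi = [9.2+7.6, 18.6+1.2, 6.4+4.3] = [16.800,19.800,10.700]
diag = √(29.4²+23²+7.8²) = √1454.2 = 38.134


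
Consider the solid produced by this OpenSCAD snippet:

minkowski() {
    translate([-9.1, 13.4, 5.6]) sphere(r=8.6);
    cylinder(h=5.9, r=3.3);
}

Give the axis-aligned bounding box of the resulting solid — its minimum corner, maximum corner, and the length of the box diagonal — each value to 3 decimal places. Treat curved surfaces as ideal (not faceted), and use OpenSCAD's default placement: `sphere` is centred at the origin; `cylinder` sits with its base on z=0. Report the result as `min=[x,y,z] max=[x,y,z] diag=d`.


min=[-21.000,1.500,-3.000] max=[2.800,25.300,20.100] diag=40.823

A = translate([-9.1, 13.4, 5.6]) sphere(r=8.6) → bbox [-17.7,4.8,-3] .. [-0.5,22,14.2]
B = cylinder(h=5.9, r=3.3) → bbox [-3.3,-3.3,0] .. [3.3,3.3,5.9]
lo = A.lo+B.lo = [-17.7-3.3, 4.8-3.3, -3+0] = [-21.000,1.500,-3.000]
hi = A.hi+B.hi = [-0.5+3.3, 22+3.3, 14.2+5.9] = [2.800,25.300,20.100]
diag = √(23.8²+23.8²+23.1²) = √1666.49 = 40.823


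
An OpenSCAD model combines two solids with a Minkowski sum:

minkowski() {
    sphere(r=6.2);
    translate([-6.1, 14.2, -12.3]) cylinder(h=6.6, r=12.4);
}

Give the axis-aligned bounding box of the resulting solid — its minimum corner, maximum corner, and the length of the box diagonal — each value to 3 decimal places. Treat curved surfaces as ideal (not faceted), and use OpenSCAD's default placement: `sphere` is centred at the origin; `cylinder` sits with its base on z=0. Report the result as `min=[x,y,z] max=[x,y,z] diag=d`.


min=[-24.700,-4.400,-18.500] max=[12.500,32.800,0.500] diag=55.935

A = translate([-6.1, 14.2, -12.3]) cylinder(h=6.6, r=12.4) → bbox [-18.5,1.8,-12.3] .. [6.3,26.6,-5.7]
B = sphere(r=6.2) → bbox [-6.2,-6.2,-6.2] .. [6.2,6.2,6.2]
lo = A.lo+B.lo = [-18.5-6.2, 1.8-6.2, -12.3-6.2] = [-24.700,-4.400,-18.500]
hi = A.hi+B.hi = [6.3+6.2, 26.6+6.2, -5.7+6.2] = [12.500,32.800,0.500]
diag = √(37.2²+37.2²+19²) = √3128.68 = 55.935
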